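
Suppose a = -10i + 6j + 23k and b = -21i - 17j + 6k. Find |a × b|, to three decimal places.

i: 6·6 - 23·(-17) = 36 - (-391) = 427
j: 23·(-21) - (-10)·6 = -483 - (-60) = -423
k: (-10)·(-17) - 6·(-21) = 170 - (-126) = 296
a × b = (427, -423, 296)
|a × b| = √(427² + (-423)² + 296²) = √448874 ≈ 669.9806

669.981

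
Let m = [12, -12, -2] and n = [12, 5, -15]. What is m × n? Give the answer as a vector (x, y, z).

i: (-12)·(-15) - (-2)·5 = 180 - (-10) = 190
j: (-2)·12 - 12·(-15) = -24 - (-180) = 156
k: 12·5 - (-12)·12 = 60 - (-144) = 204
m × n = (190, 156, 204)

(190, 156, 204)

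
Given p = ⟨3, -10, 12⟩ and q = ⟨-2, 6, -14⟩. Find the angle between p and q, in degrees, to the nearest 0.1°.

163.3

p · q = 3·(-2) + (-10)·6 + 12·(-14) = -6 - 60 - 168 = -234
|p|² = 9 + 100 + 144 = 253,  |p| = √253 ≈ 15.905974
|q|² = 4 + 36 + 196 = 236,  |q| = √236 ≈ 15.362291
cos θ = -234 / (15.905974 · 15.362291) ≈ -0.95763
θ = arccos(-0.95763) ≈ 163.3°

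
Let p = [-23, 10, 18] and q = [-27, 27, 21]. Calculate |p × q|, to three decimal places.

i: 10·21 - 18·27 = 210 - 486 = -276
j: 18·(-27) - (-23)·21 = -486 - (-483) = -3
k: (-23)·27 - 10·(-27) = -621 - (-270) = -351
p × q = (-276, -3, -351)
|p × q| = √((-276)² + (-3)² + (-351)²) = √199386 ≈ 446.5266

446.527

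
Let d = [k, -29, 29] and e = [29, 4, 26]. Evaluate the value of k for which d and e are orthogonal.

-22

d · e = k·29 + (-29)·4 + 29·26 = 638 + 29k
Set equal to 0: 29k = -638, so k = -22.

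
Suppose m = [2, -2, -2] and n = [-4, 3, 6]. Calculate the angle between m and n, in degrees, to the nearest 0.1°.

m · n = 2·(-4) + (-2)·3 + (-2)·6 = -8 - 6 - 12 = -26
|m|² = 4 + 4 + 4 = 12,  |m| = √12 ≈ 3.464102
|n|² = 16 + 9 + 36 = 61,  |n| = √61 ≈ 7.810250
cos θ = -26 / (3.464102 · 7.810250) ≈ -0.96099
θ = arccos(-0.96099) ≈ 163.9°

163.9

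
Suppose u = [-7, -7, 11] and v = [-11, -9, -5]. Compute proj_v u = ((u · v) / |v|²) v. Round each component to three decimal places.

u · v = (-7)·(-11) + (-7)·(-9) + 11·(-5) = 77 + 63 - 55 = 85
|v|² = 121 + 81 + 25 = 227
proj_v u = (85/227) · (-11, -9, -5) ≈ (-4.119, -3.370, -1.872)

(-4.119, -3.370, -1.872)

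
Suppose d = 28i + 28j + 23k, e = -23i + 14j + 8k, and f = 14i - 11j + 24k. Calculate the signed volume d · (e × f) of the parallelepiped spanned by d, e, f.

31775

e × f:
i: 14·24 - 8·(-11) = 336 - (-88) = 424
j: 8·14 - (-23)·24 = 112 - (-552) = 664
k: (-23)·(-11) - 14·14 = 253 - 196 = 57
e × f = (424, 664, 57)
d · (e × f) = 28·424 + 28·664 + 23·57 = 11872 + 18592 + 1311 = 31775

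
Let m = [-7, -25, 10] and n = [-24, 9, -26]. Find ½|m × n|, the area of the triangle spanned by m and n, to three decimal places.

482.507

i: (-25)·(-26) - 10·9 = 650 - 90 = 560
j: 10·(-24) - (-7)·(-26) = -240 - 182 = -422
k: (-7)·9 - (-25)·(-24) = -63 - 600 = -663
m × n = (560, -422, -663)
|m × n| = √(560² + (-422)² + (-663)²) = √931253 ≈ 965.0145
area = ½ · 965.0145 ≈ 482.507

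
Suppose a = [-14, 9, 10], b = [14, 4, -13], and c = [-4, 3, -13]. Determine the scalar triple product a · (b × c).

2868

b × c:
i: 4·(-13) - (-13)·3 = -52 - (-39) = -13
j: (-13)·(-4) - 14·(-13) = 52 - (-182) = 234
k: 14·3 - 4·(-4) = 42 - (-16) = 58
b × c = (-13, 234, 58)
a · (b × c) = (-14)·(-13) + 9·234 + 10·58 = 182 + 2106 + 580 = 2868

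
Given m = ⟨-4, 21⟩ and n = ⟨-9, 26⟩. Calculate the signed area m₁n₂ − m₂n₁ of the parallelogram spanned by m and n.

85

(-4)·26 - 21·(-9) = -104 - (-189) = 85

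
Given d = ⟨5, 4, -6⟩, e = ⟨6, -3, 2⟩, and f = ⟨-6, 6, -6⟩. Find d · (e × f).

e × f:
i: (-3)·(-6) - 2·6 = 18 - 12 = 6
j: 2·(-6) - 6·(-6) = -12 - (-36) = 24
k: 6·6 - (-3)·(-6) = 36 - 18 = 18
e × f = (6, 24, 18)
d · (e × f) = 5·6 + 4·24 + (-6)·18 = 30 + 96 - 108 = 18

18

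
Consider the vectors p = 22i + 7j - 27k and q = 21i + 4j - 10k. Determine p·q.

760

p · q = 22·21 + 7·4 + (-27)·(-10) = 462 + 28 + 270 = 760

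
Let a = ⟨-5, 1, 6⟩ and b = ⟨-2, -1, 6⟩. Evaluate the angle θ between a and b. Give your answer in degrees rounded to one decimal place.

a · b = (-5)·(-2) + 1·(-1) + 6·6 = 10 - 1 + 36 = 45
|a|² = 25 + 1 + 36 = 62,  |a| = √62 ≈ 7.874008
|b|² = 4 + 1 + 36 = 41,  |b| = √41 ≈ 6.403124
cos θ = 45 / (7.874008 · 6.403124) ≈ 0.89253
θ = arccos(0.89253) ≈ 26.8°

26.8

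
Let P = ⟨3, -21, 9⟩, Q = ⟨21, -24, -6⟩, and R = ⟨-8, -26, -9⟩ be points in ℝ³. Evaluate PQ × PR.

(-21, 489, -123)

PQ = (18, -3, -15)
PR = (-11, -5, -18)
i: (-3)·(-18) - (-15)·(-5) = 54 - 75 = -21
j: (-15)·(-11) - 18·(-18) = 165 - (-324) = 489
k: 18·(-5) - (-3)·(-11) = -90 - 33 = -123
PQ × PR = (-21, 489, -123)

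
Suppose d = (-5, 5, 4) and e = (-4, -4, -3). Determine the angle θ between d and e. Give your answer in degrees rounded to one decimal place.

103.3

d · e = (-5)·(-4) + 5·(-4) + 4·(-3) = 20 - 20 - 12 = -12
|d|² = 25 + 25 + 16 = 66,  |d| = √66 ≈ 8.124038
|e|² = 16 + 16 + 9 = 41,  |e| = √41 ≈ 6.403124
cos θ = -12 / (8.124038 · 6.403124) ≈ -0.23068
θ = arccos(-0.23068) ≈ 103.3°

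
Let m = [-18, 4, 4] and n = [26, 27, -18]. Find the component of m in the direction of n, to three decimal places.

-10.389

m · n = (-18)·26 + 4·27 + 4·(-18) = -468 + 108 - 72 = -432
|n| = √(676 + 729 + 324) = √1729 ≈ 41.5812
comp_n m = -432 / √1729 ≈ -10.389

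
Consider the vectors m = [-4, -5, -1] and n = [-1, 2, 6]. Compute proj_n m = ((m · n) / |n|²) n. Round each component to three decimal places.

(0.293, -0.585, -1.756)

m · n = (-4)·(-1) + (-5)·2 + (-1)·6 = 4 - 10 - 6 = -12
|n|² = 1 + 4 + 36 = 41
proj_n m = (-12/41) · (-1, 2, 6) ≈ (0.293, -0.585, -1.756)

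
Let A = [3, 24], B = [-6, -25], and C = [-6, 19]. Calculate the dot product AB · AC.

AB = B − A = (-9, -49)
AC = C − A = (-9, -5)
AB · AC = (-9)·(-9) + (-49)·(-5) = 81 + 245 = 326

326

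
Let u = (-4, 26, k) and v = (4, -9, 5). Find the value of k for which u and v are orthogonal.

50

u · v = (-4)·4 + 26·(-9) + k·5 = -250 + 5k
Set equal to 0: 5k = 250, so k = 50.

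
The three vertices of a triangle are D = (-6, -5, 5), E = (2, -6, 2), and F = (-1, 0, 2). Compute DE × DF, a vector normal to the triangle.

DE = (8, -1, -3)
DF = (5, 5, -3)
i: (-1)·(-3) - (-3)·5 = 3 - (-15) = 18
j: (-3)·5 - 8·(-3) = -15 - (-24) = 9
k: 8·5 - (-1)·5 = 40 - (-5) = 45
DE × DF = (18, 9, 45)

(18, 9, 45)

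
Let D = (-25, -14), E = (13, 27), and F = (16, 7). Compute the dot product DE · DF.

2419

DE = E − D = (38, 41)
DF = F − D = (41, 21)
DE · DF = 38·41 + 41·21 = 1558 + 861 = 2419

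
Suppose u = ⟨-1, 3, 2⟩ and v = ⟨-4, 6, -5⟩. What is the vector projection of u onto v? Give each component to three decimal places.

(-0.623, 0.935, -0.779)

u · v = (-1)·(-4) + 3·6 + 2·(-5) = 4 + 18 - 10 = 12
|v|² = 16 + 36 + 25 = 77
proj_v u = (12/77) · (-4, 6, -5) ≈ (-0.623, 0.935, -0.779)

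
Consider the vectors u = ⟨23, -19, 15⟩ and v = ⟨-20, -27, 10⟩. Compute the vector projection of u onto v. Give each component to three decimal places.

u · v = 23·(-20) + (-19)·(-27) + 15·10 = -460 + 513 + 150 = 203
|v|² = 400 + 729 + 100 = 1229
proj_v u = (203/1229) · (-20, -27, 10) ≈ (-3.303, -4.460, 1.652)

(-3.303, -4.460, 1.652)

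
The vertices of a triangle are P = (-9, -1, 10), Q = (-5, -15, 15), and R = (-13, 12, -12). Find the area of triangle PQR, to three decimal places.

126.183

PQ = (4, -14, 5),  PR = (-4, 13, -22)
i: (-14)·(-22) - 5·13 = 308 - 65 = 243
j: 5·(-4) - 4·(-22) = -20 - (-88) = 68
k: 4·13 - (-14)·(-4) = 52 - 56 = -4
PQ × PR = (243, 68, -4)
|PQ × PR| = √63689 ≈ 252.3668
area = ½ · 252.3668 ≈ 126.183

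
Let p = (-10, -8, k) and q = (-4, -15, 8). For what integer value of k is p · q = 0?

-20

p · q = (-10)·(-4) + (-8)·(-15) + k·8 = 160 + 8k
Set equal to 0: 8k = -160, so k = -20.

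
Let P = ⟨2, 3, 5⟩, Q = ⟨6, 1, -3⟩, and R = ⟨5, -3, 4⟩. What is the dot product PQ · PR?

32

PQ = Q − P = (4, -2, -8)
PR = R − P = (3, -6, -1)
PQ · PR = 4·3 + (-2)·(-6) + (-8)·(-1) = 12 + 12 + 8 = 32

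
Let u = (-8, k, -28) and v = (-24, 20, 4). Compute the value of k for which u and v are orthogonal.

-4

u · v = (-8)·(-24) + k·20 + (-28)·4 = 80 + 20k
Set equal to 0: 20k = -80, so k = -4.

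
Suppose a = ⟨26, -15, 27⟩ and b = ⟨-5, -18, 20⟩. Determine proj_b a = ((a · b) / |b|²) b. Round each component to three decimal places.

(-4.539, -16.342, 18.158)

a · b = 26·(-5) + (-15)·(-18) + 27·20 = -130 + 270 + 540 = 680
|b|² = 25 + 324 + 400 = 749
proj_b a = (680/749) · (-5, -18, 20) ≈ (-4.539, -16.342, 18.158)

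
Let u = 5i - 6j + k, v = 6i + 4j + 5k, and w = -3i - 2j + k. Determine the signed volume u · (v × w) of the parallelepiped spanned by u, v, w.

196

v × w:
i: 4·1 - 5·(-2) = 4 - (-10) = 14
j: 5·(-3) - 6·1 = -15 - 6 = -21
k: 6·(-2) - 4·(-3) = -12 - (-12) = 0
v × w = (14, -21, 0)
u · (v × w) = 5·14 + (-6)·(-21) + 1·0 = 70 + 126 + 0 = 196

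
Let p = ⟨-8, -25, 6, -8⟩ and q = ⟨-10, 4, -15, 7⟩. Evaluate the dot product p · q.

-166

p · q = (-8)·(-10) + (-25)·4 + 6·(-15) + (-8)·7 = 80 - 100 - 90 - 56 = -166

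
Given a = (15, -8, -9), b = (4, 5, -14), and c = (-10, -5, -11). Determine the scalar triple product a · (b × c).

b × c:
i: 5·(-11) - (-14)·(-5) = -55 - 70 = -125
j: (-14)·(-10) - 4·(-11) = 140 - (-44) = 184
k: 4·(-5) - 5·(-10) = -20 - (-50) = 30
b × c = (-125, 184, 30)
a · (b × c) = 15·(-125) + (-8)·184 + (-9)·30 = -1875 - 1472 - 270 = -3617

-3617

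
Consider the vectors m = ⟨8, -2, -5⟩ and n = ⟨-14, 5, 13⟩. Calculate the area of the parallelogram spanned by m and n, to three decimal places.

36.069

i: (-2)·13 - (-5)·5 = -26 - (-25) = -1
j: (-5)·(-14) - 8·13 = 70 - 104 = -34
k: 8·5 - (-2)·(-14) = 40 - 28 = 12
m × n = (-1, -34, 12)
|m × n| = √((-1)² + (-34)² + 12²) = √1301 ≈ 36.0694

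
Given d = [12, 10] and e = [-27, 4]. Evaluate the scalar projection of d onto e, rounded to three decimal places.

d · e = 12·(-27) + 10·4 = -324 + 40 = -284
|e| = √(729 + 16) = √745 ≈ 27.2947
comp_e d = -284 / √745 ≈ -10.405

-10.405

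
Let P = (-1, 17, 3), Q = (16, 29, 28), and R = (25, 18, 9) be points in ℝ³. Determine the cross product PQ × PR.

(47, 548, -295)

PQ = (17, 12, 25)
PR = (26, 1, 6)
i: 12·6 - 25·1 = 72 - 25 = 47
j: 25·26 - 17·6 = 650 - 102 = 548
k: 17·1 - 12·26 = 17 - 312 = -295
PQ × PR = (47, 548, -295)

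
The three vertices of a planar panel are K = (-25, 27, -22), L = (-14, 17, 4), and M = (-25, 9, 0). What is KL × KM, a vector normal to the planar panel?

KL = (11, -10, 26)
KM = (0, -18, 22)
i: (-10)·22 - 26·(-18) = -220 - (-468) = 248
j: 26·0 - 11·22 = 0 - 242 = -242
k: 11·(-18) - (-10)·0 = -198 - 0 = -198
KL × KM = (248, -242, -198)

(248, -242, -198)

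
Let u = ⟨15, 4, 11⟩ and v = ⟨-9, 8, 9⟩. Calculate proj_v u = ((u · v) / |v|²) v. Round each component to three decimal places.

(0.159, -0.142, -0.159)

u · v = 15·(-9) + 4·8 + 11·9 = -135 + 32 + 99 = -4
|v|² = 81 + 64 + 81 = 226
proj_v u = (-4/226) · (-9, 8, 9) ≈ (0.159, -0.142, -0.159)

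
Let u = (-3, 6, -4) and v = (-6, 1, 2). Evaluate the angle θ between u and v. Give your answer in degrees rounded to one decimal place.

u · v = (-3)·(-6) + 6·1 + (-4)·2 = 18 + 6 - 8 = 16
|u|² = 9 + 36 + 16 = 61,  |u| = √61 ≈ 7.810250
|v|² = 36 + 1 + 4 = 41,  |v| = √41 ≈ 6.403124
cos θ = 16 / (7.810250 · 6.403124) ≈ 0.31994
θ = arccos(0.31994) ≈ 71.3°

71.3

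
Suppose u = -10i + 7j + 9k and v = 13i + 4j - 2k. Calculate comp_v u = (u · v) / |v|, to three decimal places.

-8.729

u · v = (-10)·13 + 7·4 + 9·(-2) = -130 + 28 - 18 = -120
|v| = √(169 + 16 + 4) = √189 ≈ 13.7477
comp_v u = -120 / √189 ≈ -8.729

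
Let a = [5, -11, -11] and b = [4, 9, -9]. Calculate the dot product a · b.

20

a · b = 5·4 + (-11)·9 + (-11)·(-9) = 20 - 99 + 99 = 20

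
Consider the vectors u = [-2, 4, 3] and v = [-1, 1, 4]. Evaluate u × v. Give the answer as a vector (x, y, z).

i: 4·4 - 3·1 = 16 - 3 = 13
j: 3·(-1) - (-2)·4 = -3 - (-8) = 5
k: (-2)·1 - 4·(-1) = -2 - (-4) = 2
u × v = (13, 5, 2)

(13, 5, 2)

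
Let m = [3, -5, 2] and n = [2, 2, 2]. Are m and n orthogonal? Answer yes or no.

yes

m · n = 3·2 + (-5)·2 + 2·2 = 6 - 10 + 4 = 0
Zero, so the vectors are orthogonal.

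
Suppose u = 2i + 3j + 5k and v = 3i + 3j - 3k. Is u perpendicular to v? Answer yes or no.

u · v = 2·3 + 3·3 + 5·(-3) = 6 + 9 - 15 = 0
Zero, so the vectors are orthogonal.

yes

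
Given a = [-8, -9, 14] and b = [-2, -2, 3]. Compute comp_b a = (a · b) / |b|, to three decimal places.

18.433

a · b = (-8)·(-2) + (-9)·(-2) + 14·3 = 16 + 18 + 42 = 76
|b| = √(4 + 4 + 9) = √17 ≈ 4.1231
comp_b a = 76 / √17 ≈ 18.433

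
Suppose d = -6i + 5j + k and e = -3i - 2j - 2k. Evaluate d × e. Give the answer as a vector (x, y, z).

(-8, -15, 27)

i: 5·(-2) - 1·(-2) = -10 - (-2) = -8
j: 1·(-3) - (-6)·(-2) = -3 - 12 = -15
k: (-6)·(-2) - 5·(-3) = 12 - (-15) = 27
d × e = (-8, -15, 27)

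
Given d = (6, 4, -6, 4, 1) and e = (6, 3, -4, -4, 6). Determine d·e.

d · e = 6·6 + 4·3 + (-6)·(-4) + 4·(-4) + 1·6 = 36 + 12 + 24 - 16 + 6 = 62

62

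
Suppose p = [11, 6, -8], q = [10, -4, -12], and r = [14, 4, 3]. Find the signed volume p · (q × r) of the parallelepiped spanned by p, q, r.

-1560

q × r:
i: (-4)·3 - (-12)·4 = -12 - (-48) = 36
j: (-12)·14 - 10·3 = -168 - 30 = -198
k: 10·4 - (-4)·14 = 40 - (-56) = 96
q × r = (36, -198, 96)
p · (q × r) = 11·36 + 6·(-198) + (-8)·96 = 396 - 1188 - 768 = -1560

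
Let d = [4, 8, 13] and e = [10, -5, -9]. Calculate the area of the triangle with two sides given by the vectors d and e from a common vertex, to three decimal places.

96.960

i: 8·(-9) - 13·(-5) = -72 - (-65) = -7
j: 13·10 - 4·(-9) = 130 - (-36) = 166
k: 4·(-5) - 8·10 = -20 - 80 = -100
d × e = (-7, 166, -100)
|d × e| = √((-7)² + 166² + (-100)²) = √37605 ≈ 193.9201
area = ½ · 193.9201 ≈ 96.960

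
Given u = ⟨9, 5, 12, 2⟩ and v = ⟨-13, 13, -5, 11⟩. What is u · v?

-90

u · v = 9·(-13) + 5·13 + 12·(-5) + 2·11 = -117 + 65 - 60 + 22 = -90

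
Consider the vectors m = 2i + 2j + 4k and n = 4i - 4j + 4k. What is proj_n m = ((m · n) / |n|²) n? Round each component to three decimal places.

m · n = 2·4 + 2·(-4) + 4·4 = 8 - 8 + 16 = 16
|n|² = 16 + 16 + 16 = 48
proj_n m = (16/48) · (4, -4, 4) ≈ (1.333, -1.333, 1.333)

(1.333, -1.333, 1.333)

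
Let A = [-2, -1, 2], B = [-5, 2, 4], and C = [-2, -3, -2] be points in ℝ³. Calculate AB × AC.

AB = (-3, 3, 2)
AC = (0, -2, -4)
i: 3·(-4) - 2·(-2) = -12 - (-4) = -8
j: 2·0 - (-3)·(-4) = 0 - 12 = -12
k: (-3)·(-2) - 3·0 = 6 - 0 = 6
AB × AC = (-8, -12, 6)

(-8, -12, 6)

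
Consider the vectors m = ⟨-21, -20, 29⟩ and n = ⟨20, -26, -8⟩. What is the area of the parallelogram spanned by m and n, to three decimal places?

i: (-20)·(-8) - 29·(-26) = 160 - (-754) = 914
j: 29·20 - (-21)·(-8) = 580 - 168 = 412
k: (-21)·(-26) - (-20)·20 = 546 - (-400) = 946
m × n = (914, 412, 946)
|m × n| = √(914² + 412² + 946²) = √1900056 ≈ 1378.4252

1378.425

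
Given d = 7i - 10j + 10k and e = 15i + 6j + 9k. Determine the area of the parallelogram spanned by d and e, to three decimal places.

i: (-10)·9 - 10·6 = -90 - 60 = -150
j: 10·15 - 7·9 = 150 - 63 = 87
k: 7·6 - (-10)·15 = 42 - (-150) = 192
d × e = (-150, 87, 192)
|d × e| = √((-150)² + 87² + 192²) = √66933 ≈ 258.7141

258.714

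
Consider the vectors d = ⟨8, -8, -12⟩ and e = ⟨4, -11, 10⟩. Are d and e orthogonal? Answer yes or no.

yes

d · e = 8·4 + (-8)·(-11) + (-12)·10 = 32 + 88 - 120 = 0
Zero, so the vectors are orthogonal.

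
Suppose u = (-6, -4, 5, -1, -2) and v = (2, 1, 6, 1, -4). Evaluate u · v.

u · v = (-6)·2 + (-4)·1 + 5·6 + (-1)·1 + (-2)·(-4) = -12 - 4 + 30 - 1 + 8 = 21

21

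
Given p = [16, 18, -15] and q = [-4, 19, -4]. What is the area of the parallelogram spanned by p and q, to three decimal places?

449.579

i: 18·(-4) - (-15)·19 = -72 - (-285) = 213
j: (-15)·(-4) - 16·(-4) = 60 - (-64) = 124
k: 16·19 - 18·(-4) = 304 - (-72) = 376
p × q = (213, 124, 376)
|p × q| = √(213² + 124² + 376²) = √202121 ≈ 449.5787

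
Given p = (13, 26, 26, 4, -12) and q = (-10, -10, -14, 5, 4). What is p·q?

-782

p · q = 13·(-10) + 26·(-10) + 26·(-14) + 4·5 + (-12)·4 = -130 - 260 - 364 + 20 - 48 = -782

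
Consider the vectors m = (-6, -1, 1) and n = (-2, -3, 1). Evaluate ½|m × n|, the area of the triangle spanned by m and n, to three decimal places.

i: (-1)·1 - 1·(-3) = -1 - (-3) = 2
j: 1·(-2) - (-6)·1 = -2 - (-6) = 4
k: (-6)·(-3) - (-1)·(-2) = 18 - 2 = 16
m × n = (2, 4, 16)
|m × n| = √(2² + 4² + 16²) = √276 ≈ 16.6132
area = ½ · 16.6132 ≈ 8.307

8.307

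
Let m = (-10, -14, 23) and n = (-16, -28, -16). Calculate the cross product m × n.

(868, -528, 56)

i: (-14)·(-16) - 23·(-28) = 224 - (-644) = 868
j: 23·(-16) - (-10)·(-16) = -368 - 160 = -528
k: (-10)·(-28) - (-14)·(-16) = 280 - 224 = 56
m × n = (868, -528, 56)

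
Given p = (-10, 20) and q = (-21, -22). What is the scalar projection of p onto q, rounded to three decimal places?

-7.562

p · q = (-10)·(-21) + 20·(-22) = 210 - 440 = -230
|q| = √(441 + 484) = √925 ≈ 30.4138
comp_q p = -230 / √925 ≈ -7.562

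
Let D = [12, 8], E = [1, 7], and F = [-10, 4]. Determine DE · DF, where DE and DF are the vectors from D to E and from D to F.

246

DE = E − D = (-11, -1)
DF = F − D = (-22, -4)
DE · DF = (-11)·(-22) + (-1)·(-4) = 242 + 4 = 246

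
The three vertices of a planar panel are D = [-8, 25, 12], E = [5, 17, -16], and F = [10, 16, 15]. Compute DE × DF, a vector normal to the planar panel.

(-276, -543, 27)

DE = (13, -8, -28)
DF = (18, -9, 3)
i: (-8)·3 - (-28)·(-9) = -24 - 252 = -276
j: (-28)·18 - 13·3 = -504 - 39 = -543
k: 13·(-9) - (-8)·18 = -117 - (-144) = 27
DE × DF = (-276, -543, 27)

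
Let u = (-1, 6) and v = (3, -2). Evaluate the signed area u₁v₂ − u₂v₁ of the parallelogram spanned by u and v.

(-1)·(-2) - 6·3 = 2 - 18 = -16

-16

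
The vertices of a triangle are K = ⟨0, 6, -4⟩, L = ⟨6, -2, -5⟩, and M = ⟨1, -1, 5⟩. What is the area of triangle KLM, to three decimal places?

KL = (6, -8, -1),  KM = (1, -7, 9)
i: (-8)·9 - (-1)·(-7) = -72 - 7 = -79
j: (-1)·1 - 6·9 = -1 - 54 = -55
k: 6·(-7) - (-8)·1 = -42 - (-8) = -34
KL × KM = (-79, -55, -34)
|KL × KM| = √10422 ≈ 102.0882
area = ½ · 102.0882 ≈ 51.044

51.044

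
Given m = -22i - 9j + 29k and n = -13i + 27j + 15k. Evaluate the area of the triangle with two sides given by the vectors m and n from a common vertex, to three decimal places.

581.045

i: (-9)·15 - 29·27 = -135 - 783 = -918
j: 29·(-13) - (-22)·15 = -377 - (-330) = -47
k: (-22)·27 - (-9)·(-13) = -594 - 117 = -711
m × n = (-918, -47, -711)
|m × n| = √((-918)² + (-47)² + (-711)²) = √1350454 ≈ 1162.0904
area = ½ · 1162.0904 ≈ 581.045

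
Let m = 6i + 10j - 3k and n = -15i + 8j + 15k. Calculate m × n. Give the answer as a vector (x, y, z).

(174, -45, 198)

i: 10·15 - (-3)·8 = 150 - (-24) = 174
j: (-3)·(-15) - 6·15 = 45 - 90 = -45
k: 6·8 - 10·(-15) = 48 - (-150) = 198
m × n = (174, -45, 198)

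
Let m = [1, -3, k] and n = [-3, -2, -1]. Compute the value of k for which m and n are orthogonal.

3

m · n = 1·(-3) + (-3)·(-2) + k·(-1) = 3 - 1k
Set equal to 0: -1k = -3, so k = 3.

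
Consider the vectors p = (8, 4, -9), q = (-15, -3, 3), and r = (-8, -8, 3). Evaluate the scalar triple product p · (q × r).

q × r:
i: (-3)·3 - 3·(-8) = -9 - (-24) = 15
j: 3·(-8) - (-15)·3 = -24 - (-45) = 21
k: (-15)·(-8) - (-3)·(-8) = 120 - 24 = 96
q × r = (15, 21, 96)
p · (q × r) = 8·15 + 4·21 + (-9)·96 = 120 + 84 - 864 = -660

-660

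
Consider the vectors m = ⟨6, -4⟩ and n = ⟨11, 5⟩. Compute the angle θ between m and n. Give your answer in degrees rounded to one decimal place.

58.1

m · n = 6·11 + (-4)·5 = 66 - 20 = 46
|m|² = 36 + 16 = 52,  |m| = √52 ≈ 7.211103
|n|² = 121 + 25 = 146,  |n| = √146 ≈ 12.083046
cos θ = 46 / (7.211103 · 12.083046) ≈ 0.52793
θ = arccos(0.52793) ≈ 58.1°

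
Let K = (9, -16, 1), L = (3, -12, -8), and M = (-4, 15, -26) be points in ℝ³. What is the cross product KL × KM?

KL = (-6, 4, -9)
KM = (-13, 31, -27)
i: 4·(-27) - (-9)·31 = -108 - (-279) = 171
j: (-9)·(-13) - (-6)·(-27) = 117 - 162 = -45
k: (-6)·31 - 4·(-13) = -186 - (-52) = -134
KL × KM = (171, -45, -134)

(171, -45, -134)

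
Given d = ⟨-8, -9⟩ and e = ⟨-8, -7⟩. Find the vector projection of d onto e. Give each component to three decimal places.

d · e = (-8)·(-8) + (-9)·(-7) = 64 + 63 = 127
|e|² = 64 + 49 = 113
proj_e d = (127/113) · (-8, -7) ≈ (-8.991, -7.867)

(-8.991, -7.867)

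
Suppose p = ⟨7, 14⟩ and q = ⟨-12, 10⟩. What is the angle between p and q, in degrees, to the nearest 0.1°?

p · q = 7·(-12) + 14·10 = -84 + 140 = 56
|p|² = 49 + 196 = 245,  |p| = √245 ≈ 15.652476
|q|² = 144 + 100 = 244,  |q| = √244 ≈ 15.620499
cos θ = 56 / (15.652476 · 15.620499) ≈ 0.22904
θ = arccos(0.22904) ≈ 76.8°

76.8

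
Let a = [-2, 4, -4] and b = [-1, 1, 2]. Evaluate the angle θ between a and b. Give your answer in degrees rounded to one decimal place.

97.8

a · b = (-2)·(-1) + 4·1 + (-4)·2 = 2 + 4 - 8 = -2
|a|² = 4 + 16 + 16 = 36,  |a| = √36 ≈ 6.000000
|b|² = 1 + 1 + 4 = 6,  |b| = √6 ≈ 2.449490
cos θ = -2 / (6.000000 · 2.449490) ≈ -0.13608
θ = arccos(-0.13608) ≈ 97.8°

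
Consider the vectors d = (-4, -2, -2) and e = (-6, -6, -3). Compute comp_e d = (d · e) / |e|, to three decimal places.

4.667

d · e = (-4)·(-6) + (-2)·(-6) + (-2)·(-3) = 24 + 12 + 6 = 42
|e| = √(36 + 36 + 9) = √81 ≈ 9.0000
comp_e d = 42 / √81 ≈ 4.667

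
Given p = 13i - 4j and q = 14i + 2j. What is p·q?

p · q = 13·14 + (-4)·2 = 182 - 8 = 174

174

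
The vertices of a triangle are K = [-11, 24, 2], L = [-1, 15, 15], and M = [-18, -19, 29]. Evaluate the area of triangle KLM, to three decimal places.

343.957

KL = (10, -9, 13),  KM = (-7, -43, 27)
i: (-9)·27 - 13·(-43) = -243 - (-559) = 316
j: 13·(-7) - 10·27 = -91 - 270 = -361
k: 10·(-43) - (-9)·(-7) = -430 - 63 = -493
KL × KM = (316, -361, -493)
|KL × KM| = √473226 ≈ 687.9142
area = ½ · 687.9142 ≈ 343.957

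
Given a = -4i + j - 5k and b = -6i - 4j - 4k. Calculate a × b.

i: 1·(-4) - (-5)·(-4) = -4 - 20 = -24
j: (-5)·(-6) - (-4)·(-4) = 30 - 16 = 14
k: (-4)·(-4) - 1·(-6) = 16 - (-6) = 22
a × b = (-24, 14, 22)

(-24, 14, 22)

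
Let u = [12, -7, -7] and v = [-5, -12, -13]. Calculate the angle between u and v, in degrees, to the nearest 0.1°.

u · v = 12·(-5) + (-7)·(-12) + (-7)·(-13) = -60 + 84 + 91 = 115
|u|² = 144 + 49 + 49 = 242,  |u| = √242 ≈ 15.556349
|v|² = 25 + 144 + 169 = 338,  |v| = √338 ≈ 18.384776
cos θ = 115 / (15.556349 · 18.384776) ≈ 0.40210
θ = arccos(0.40210) ≈ 66.3°

66.3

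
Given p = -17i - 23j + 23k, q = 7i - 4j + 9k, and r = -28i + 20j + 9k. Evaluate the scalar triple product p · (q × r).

11561

q × r:
i: (-4)·9 - 9·20 = -36 - 180 = -216
j: 9·(-28) - 7·9 = -252 - 63 = -315
k: 7·20 - (-4)·(-28) = 140 - 112 = 28
q × r = (-216, -315, 28)
p · (q × r) = (-17)·(-216) + (-23)·(-315) + 23·28 = 3672 + 7245 + 644 = 11561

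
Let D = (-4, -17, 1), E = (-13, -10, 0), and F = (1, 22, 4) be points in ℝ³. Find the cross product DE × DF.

(60, 22, -386)

DE = (-9, 7, -1)
DF = (5, 39, 3)
i: 7·3 - (-1)·39 = 21 - (-39) = 60
j: (-1)·5 - (-9)·3 = -5 - (-27) = 22
k: (-9)·39 - 7·5 = -351 - 35 = -386
DE × DF = (60, 22, -386)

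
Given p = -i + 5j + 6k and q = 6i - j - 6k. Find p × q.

i: 5·(-6) - 6·(-1) = -30 - (-6) = -24
j: 6·6 - (-1)·(-6) = 36 - 6 = 30
k: (-1)·(-1) - 5·6 = 1 - 30 = -29
p × q = (-24, 30, -29)

(-24, 30, -29)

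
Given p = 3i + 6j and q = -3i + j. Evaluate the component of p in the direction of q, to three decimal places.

-0.949

p · q = 3·(-3) + 6·1 = -9 + 6 = -3
|q| = √(9 + 1) = √10 ≈ 3.1623
comp_q p = -3 / √10 ≈ -0.949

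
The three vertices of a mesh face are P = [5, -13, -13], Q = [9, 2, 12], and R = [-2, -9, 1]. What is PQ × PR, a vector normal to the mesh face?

(110, -231, 121)

PQ = (4, 15, 25)
PR = (-7, 4, 14)
i: 15·14 - 25·4 = 210 - 100 = 110
j: 25·(-7) - 4·14 = -175 - 56 = -231
k: 4·4 - 15·(-7) = 16 - (-105) = 121
PQ × PR = (110, -231, 121)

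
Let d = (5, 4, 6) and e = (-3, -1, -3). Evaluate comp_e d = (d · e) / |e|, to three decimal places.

d · e = 5·(-3) + 4·(-1) + 6·(-3) = -15 - 4 - 18 = -37
|e| = √(9 + 1 + 9) = √19 ≈ 4.3589
comp_e d = -37 / √19 ≈ -8.488

-8.488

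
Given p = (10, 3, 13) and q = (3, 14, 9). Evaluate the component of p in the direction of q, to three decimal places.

p · q = 10·3 + 3·14 + 13·9 = 30 + 42 + 117 = 189
|q| = √(9 + 196 + 81) = √286 ≈ 16.9115
comp_q p = 189 / √286 ≈ 11.176

11.176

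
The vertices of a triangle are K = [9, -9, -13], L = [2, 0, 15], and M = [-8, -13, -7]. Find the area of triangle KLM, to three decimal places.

KL = (-7, 9, 28),  KM = (-17, -4, 6)
i: 9·6 - 28·(-4) = 54 - (-112) = 166
j: 28·(-17) - (-7)·6 = -476 - (-42) = -434
k: (-7)·(-4) - 9·(-17) = 28 - (-153) = 181
KL × KM = (166, -434, 181)
|KL × KM| = √248673 ≈ 498.6712
area = ½ · 498.6712 ≈ 249.336

249.336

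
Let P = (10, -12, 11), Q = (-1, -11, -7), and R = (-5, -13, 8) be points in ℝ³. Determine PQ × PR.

(-21, 237, 26)

PQ = (-11, 1, -18)
PR = (-15, -1, -3)
i: 1·(-3) - (-18)·(-1) = -3 - 18 = -21
j: (-18)·(-15) - (-11)·(-3) = 270 - 33 = 237
k: (-11)·(-1) - 1·(-15) = 11 - (-15) = 26
PQ × PR = (-21, 237, 26)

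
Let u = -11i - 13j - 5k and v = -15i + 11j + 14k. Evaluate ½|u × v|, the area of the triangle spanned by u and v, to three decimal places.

i: (-13)·14 - (-5)·11 = -182 - (-55) = -127
j: (-5)·(-15) - (-11)·14 = 75 - (-154) = 229
k: (-11)·11 - (-13)·(-15) = -121 - 195 = -316
u × v = (-127, 229, -316)
|u × v| = √((-127)² + 229² + (-316)²) = √168426 ≈ 410.3974
area = ½ · 410.3974 ≈ 205.199

205.199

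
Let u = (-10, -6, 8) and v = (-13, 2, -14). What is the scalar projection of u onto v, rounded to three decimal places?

0.312

u · v = (-10)·(-13) + (-6)·2 + 8·(-14) = 130 - 12 - 112 = 6
|v| = √(169 + 4 + 196) = √369 ≈ 19.2094
comp_v u = 6 / √369 ≈ 0.312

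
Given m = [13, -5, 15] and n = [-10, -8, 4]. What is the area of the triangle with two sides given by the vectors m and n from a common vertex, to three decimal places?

136.492

i: (-5)·4 - 15·(-8) = -20 - (-120) = 100
j: 15·(-10) - 13·4 = -150 - 52 = -202
k: 13·(-8) - (-5)·(-10) = -104 - 50 = -154
m × n = (100, -202, -154)
|m × n| = √(100² + (-202)² + (-154)²) = √74520 ≈ 272.9835
area = ½ · 272.9835 ≈ 136.492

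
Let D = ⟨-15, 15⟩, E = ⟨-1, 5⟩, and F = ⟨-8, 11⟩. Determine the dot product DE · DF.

138

DE = E − D = (14, -10)
DF = F − D = (7, -4)
DE · DF = 14·7 + (-10)·(-4) = 98 + 40 = 138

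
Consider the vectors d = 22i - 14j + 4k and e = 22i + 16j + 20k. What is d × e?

i: (-14)·20 - 4·16 = -280 - 64 = -344
j: 4·22 - 22·20 = 88 - 440 = -352
k: 22·16 - (-14)·22 = 352 - (-308) = 660
d × e = (-344, -352, 660)

(-344, -352, 660)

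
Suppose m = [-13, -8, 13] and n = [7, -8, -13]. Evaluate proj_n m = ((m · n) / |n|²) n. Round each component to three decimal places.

(-4.865, 5.560, 9.035)

m · n = (-13)·7 + (-8)·(-8) + 13·(-13) = -91 + 64 - 169 = -196
|n|² = 49 + 64 + 169 = 282
proj_n m = (-196/282) · (7, -8, -13) ≈ (-4.865, 5.560, 9.035)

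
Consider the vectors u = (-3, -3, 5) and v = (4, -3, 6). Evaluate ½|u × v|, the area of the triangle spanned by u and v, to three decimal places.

i: (-3)·6 - 5·(-3) = -18 - (-15) = -3
j: 5·4 - (-3)·6 = 20 - (-18) = 38
k: (-3)·(-3) - (-3)·4 = 9 - (-12) = 21
u × v = (-3, 38, 21)
|u × v| = √((-3)² + 38² + 21²) = √1894 ≈ 43.5201
area = ½ · 43.5201 ≈ 21.760

21.760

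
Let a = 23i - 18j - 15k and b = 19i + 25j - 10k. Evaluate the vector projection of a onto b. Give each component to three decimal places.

(2.397, 3.154, -1.262)

a · b = 23·19 + (-18)·25 + (-15)·(-10) = 437 - 450 + 150 = 137
|b|² = 361 + 625 + 100 = 1086
proj_b a = (137/1086) · (19, 25, -10) ≈ (2.397, 3.154, -1.262)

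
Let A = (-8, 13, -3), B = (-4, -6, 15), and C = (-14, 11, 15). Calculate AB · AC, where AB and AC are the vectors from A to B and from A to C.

AB = B − A = (4, -19, 18)
AC = C − A = (-6, -2, 18)
AB · AC = 4·(-6) + (-19)·(-2) + 18·18 = -24 + 38 + 324 = 338

338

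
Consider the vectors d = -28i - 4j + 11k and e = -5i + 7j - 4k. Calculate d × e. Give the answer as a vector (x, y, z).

i: (-4)·(-4) - 11·7 = 16 - 77 = -61
j: 11·(-5) - (-28)·(-4) = -55 - 112 = -167
k: (-28)·7 - (-4)·(-5) = -196 - 20 = -216
d × e = (-61, -167, -216)

(-61, -167, -216)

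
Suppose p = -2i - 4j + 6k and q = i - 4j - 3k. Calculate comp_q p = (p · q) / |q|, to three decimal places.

p · q = (-2)·1 + (-4)·(-4) + 6·(-3) = -2 + 16 - 18 = -4
|q| = √(1 + 16 + 9) = √26 ≈ 5.0990
comp_q p = -4 / √26 ≈ -0.784

-0.784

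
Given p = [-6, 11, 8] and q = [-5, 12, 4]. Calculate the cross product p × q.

i: 11·4 - 8·12 = 44 - 96 = -52
j: 8·(-5) - (-6)·4 = -40 - (-24) = -16
k: (-6)·12 - 11·(-5) = -72 - (-55) = -17
p × q = (-52, -16, -17)

(-52, -16, -17)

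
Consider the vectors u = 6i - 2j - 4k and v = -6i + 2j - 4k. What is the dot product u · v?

-24

u · v = 6·(-6) + (-2)·2 + (-4)·(-4) = -36 - 4 + 16 = -24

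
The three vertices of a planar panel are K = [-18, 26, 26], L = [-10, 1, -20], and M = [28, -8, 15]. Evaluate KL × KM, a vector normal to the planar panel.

(-1289, -2028, 878)

KL = (8, -25, -46)
KM = (46, -34, -11)
i: (-25)·(-11) - (-46)·(-34) = 275 - 1564 = -1289
j: (-46)·46 - 8·(-11) = -2116 - (-88) = -2028
k: 8·(-34) - (-25)·46 = -272 - (-1150) = 878
KL × KM = (-1289, -2028, 878)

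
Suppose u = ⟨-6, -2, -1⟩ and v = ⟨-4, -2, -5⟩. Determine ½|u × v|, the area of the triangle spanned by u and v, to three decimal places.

i: (-2)·(-5) - (-1)·(-2) = 10 - 2 = 8
j: (-1)·(-4) - (-6)·(-5) = 4 - 30 = -26
k: (-6)·(-2) - (-2)·(-4) = 12 - 8 = 4
u × v = (8, -26, 4)
|u × v| = √(8² + (-26)² + 4²) = √756 ≈ 27.4955
area = ½ · 27.4955 ≈ 13.748

13.748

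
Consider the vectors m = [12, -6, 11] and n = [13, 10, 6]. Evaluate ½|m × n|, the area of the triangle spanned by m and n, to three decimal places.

128.024

i: (-6)·6 - 11·10 = -36 - 110 = -146
j: 11·13 - 12·6 = 143 - 72 = 71
k: 12·10 - (-6)·13 = 120 - (-78) = 198
m × n = (-146, 71, 198)
|m × n| = √((-146)² + 71² + 198²) = √65561 ≈ 256.0488
area = ½ · 256.0488 ≈ 128.024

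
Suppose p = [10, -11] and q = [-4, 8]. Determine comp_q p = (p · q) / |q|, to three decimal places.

-14.311

p · q = 10·(-4) + (-11)·8 = -40 - 88 = -128
|q| = √(16 + 64) = √80 ≈ 8.9443
comp_q p = -128 / √80 ≈ -14.311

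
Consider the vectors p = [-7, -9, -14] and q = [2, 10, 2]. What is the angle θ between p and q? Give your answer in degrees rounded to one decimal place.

134.7

p · q = (-7)·2 + (-9)·10 + (-14)·2 = -14 - 90 - 28 = -132
|p|² = 49 + 81 + 196 = 326,  |p| = √326 ≈ 18.055470
|q|² = 4 + 100 + 4 = 108,  |q| = √108 ≈ 10.392305
cos θ = -132 / (18.055470 · 10.392305) ≈ -0.70348
θ = arccos(-0.70348) ≈ 134.7°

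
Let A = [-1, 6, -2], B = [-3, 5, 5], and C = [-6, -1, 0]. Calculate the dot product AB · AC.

AB = B − A = (-2, -1, 7)
AC = C − A = (-5, -7, 2)
AB · AC = (-2)·(-5) + (-1)·(-7) + 7·2 = 10 + 7 + 14 = 31

31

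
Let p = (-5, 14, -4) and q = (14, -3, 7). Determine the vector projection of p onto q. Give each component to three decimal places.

p · q = (-5)·14 + 14·(-3) + (-4)·7 = -70 - 42 - 28 = -140
|q|² = 196 + 9 + 49 = 254
proj_q p = (-140/254) · (14, -3, 7) ≈ (-7.717, 1.654, -3.858)

(-7.717, 1.654, -3.858)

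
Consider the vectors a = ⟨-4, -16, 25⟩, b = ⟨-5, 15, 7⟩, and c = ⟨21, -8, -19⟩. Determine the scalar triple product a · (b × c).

-6791

b × c:
i: 15·(-19) - 7·(-8) = -285 - (-56) = -229
j: 7·21 - (-5)·(-19) = 147 - 95 = 52
k: (-5)·(-8) - 15·21 = 40 - 315 = -275
b × c = (-229, 52, -275)
a · (b × c) = (-4)·(-229) + (-16)·52 + 25·(-275) = 916 - 832 - 6875 = -6791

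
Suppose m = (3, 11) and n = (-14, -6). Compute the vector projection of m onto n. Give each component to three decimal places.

m · n = 3·(-14) + 11·(-6) = -42 - 66 = -108
|n|² = 196 + 36 = 232
proj_n m = (-108/232) · (-14, -6) ≈ (6.517, 2.793)

(6.517, 2.793)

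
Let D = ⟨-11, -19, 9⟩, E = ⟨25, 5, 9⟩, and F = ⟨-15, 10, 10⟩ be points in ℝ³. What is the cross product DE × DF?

(24, -36, 1140)

DE = (36, 24, 0)
DF = (-4, 29, 1)
i: 24·1 - 0·29 = 24 - 0 = 24
j: 0·(-4) - 36·1 = 0 - 36 = -36
k: 36·29 - 24·(-4) = 1044 - (-96) = 1140
DE × DF = (24, -36, 1140)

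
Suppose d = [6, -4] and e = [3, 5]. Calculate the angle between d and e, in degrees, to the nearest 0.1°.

d · e = 6·3 + (-4)·5 = 18 - 20 = -2
|d|² = 36 + 16 = 52,  |d| = √52 ≈ 7.211103
|e|² = 9 + 25 = 34,  |e| = √34 ≈ 5.830952
cos θ = -2 / (7.211103 · 5.830952) ≈ -0.04757
θ = arccos(-0.04757) ≈ 92.7°

92.7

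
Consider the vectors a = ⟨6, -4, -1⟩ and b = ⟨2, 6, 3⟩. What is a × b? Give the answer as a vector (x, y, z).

(-6, -20, 44)

i: (-4)·3 - (-1)·6 = -12 - (-6) = -6
j: (-1)·2 - 6·3 = -2 - 18 = -20
k: 6·6 - (-4)·2 = 36 - (-8) = 44
a × b = (-6, -20, 44)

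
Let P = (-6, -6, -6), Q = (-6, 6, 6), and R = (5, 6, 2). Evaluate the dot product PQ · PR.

PQ = Q − P = (0, 12, 12)
PR = R − P = (11, 12, 8)
PQ · PR = 0·11 + 12·12 + 12·8 = 0 + 144 + 96 = 240

240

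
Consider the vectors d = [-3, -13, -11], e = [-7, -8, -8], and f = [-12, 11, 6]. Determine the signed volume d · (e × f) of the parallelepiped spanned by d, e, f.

e × f:
i: (-8)·6 - (-8)·11 = -48 - (-88) = 40
j: (-8)·(-12) - (-7)·6 = 96 - (-42) = 138
k: (-7)·11 - (-8)·(-12) = -77 - 96 = -173
e × f = (40, 138, -173)
d · (e × f) = (-3)·40 + (-13)·138 + (-11)·(-173) = -120 - 1794 + 1903 = -11

-11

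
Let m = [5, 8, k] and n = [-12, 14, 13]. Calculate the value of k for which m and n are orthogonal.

m · n = 5·(-12) + 8·14 + k·13 = 52 + 13k
Set equal to 0: 13k = -52, so k = -4.

-4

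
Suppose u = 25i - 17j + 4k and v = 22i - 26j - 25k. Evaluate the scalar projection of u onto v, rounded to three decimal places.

u · v = 25·22 + (-17)·(-26) + 4·(-25) = 550 + 442 - 100 = 892
|v| = √(484 + 676 + 625) = √1785 ≈ 42.2493
comp_v u = 892 / √1785 ≈ 21.113

21.113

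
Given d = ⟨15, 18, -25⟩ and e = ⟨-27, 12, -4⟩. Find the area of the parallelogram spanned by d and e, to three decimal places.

1017.725

i: 18·(-4) - (-25)·12 = -72 - (-300) = 228
j: (-25)·(-27) - 15·(-4) = 675 - (-60) = 735
k: 15·12 - 18·(-27) = 180 - (-486) = 666
d × e = (228, 735, 666)
|d × e| = √(228² + 735² + 666²) = √1035765 ≈ 1017.7254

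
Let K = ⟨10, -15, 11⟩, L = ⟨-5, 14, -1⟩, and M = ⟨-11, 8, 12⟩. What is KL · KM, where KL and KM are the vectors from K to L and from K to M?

KL = L − K = (-15, 29, -12)
KM = M − K = (-21, 23, 1)
KL · KM = (-15)·(-21) + 29·23 + (-12)·1 = 315 + 667 - 12 = 970

970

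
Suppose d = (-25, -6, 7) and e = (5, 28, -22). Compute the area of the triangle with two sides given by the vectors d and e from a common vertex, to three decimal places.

423.740

i: (-6)·(-22) - 7·28 = 132 - 196 = -64
j: 7·5 - (-25)·(-22) = 35 - 550 = -515
k: (-25)·28 - (-6)·5 = -700 - (-30) = -670
d × e = (-64, -515, -670)
|d × e| = √((-64)² + (-515)² + (-670)²) = √718221 ≈ 847.4792
area = ½ · 847.4792 ≈ 423.740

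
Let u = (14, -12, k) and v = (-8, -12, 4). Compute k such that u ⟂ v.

u · v = 14·(-8) + (-12)·(-12) + k·4 = 32 + 4k
Set equal to 0: 4k = -32, so k = -8.

-8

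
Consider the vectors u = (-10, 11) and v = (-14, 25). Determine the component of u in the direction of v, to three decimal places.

u · v = (-10)·(-14) + 11·25 = 140 + 275 = 415
|v| = √(196 + 625) = √821 ≈ 28.6531
comp_v u = 415 / √821 ≈ 14.484

14.484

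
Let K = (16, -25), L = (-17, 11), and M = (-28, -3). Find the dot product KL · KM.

KL = L − K = (-33, 36)
KM = M − K = (-44, 22)
KL · KM = (-33)·(-44) + 36·22 = 1452 + 792 = 2244

2244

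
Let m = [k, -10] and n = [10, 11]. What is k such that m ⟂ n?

11

m · n = k·10 + (-10)·11 = -110 + 10k
Set equal to 0: 10k = 110, so k = 11.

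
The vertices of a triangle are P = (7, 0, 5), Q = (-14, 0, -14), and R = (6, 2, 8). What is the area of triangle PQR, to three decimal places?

49.830

PQ = (-21, 0, -19),  PR = (-1, 2, 3)
i: 0·3 - (-19)·2 = 0 - (-38) = 38
j: (-19)·(-1) - (-21)·3 = 19 - (-63) = 82
k: (-21)·2 - 0·(-1) = -42 - 0 = -42
PQ × PR = (38, 82, -42)
|PQ × PR| = √9932 ≈ 99.6594
area = ½ · 99.6594 ≈ 49.830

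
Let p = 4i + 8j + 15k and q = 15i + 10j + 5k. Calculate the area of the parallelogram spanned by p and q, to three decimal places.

i: 8·5 - 15·10 = 40 - 150 = -110
j: 15·15 - 4·5 = 225 - 20 = 205
k: 4·10 - 8·15 = 40 - 120 = -80
p × q = (-110, 205, -80)
|p × q| = √((-110)² + 205² + (-80)²) = √60525 ≈ 246.0183

246.018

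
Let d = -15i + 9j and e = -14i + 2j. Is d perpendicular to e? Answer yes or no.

no

d · e = (-15)·(-14) + 9·2 = 210 + 18 = 228
Nonzero, so the vectors are not orthogonal.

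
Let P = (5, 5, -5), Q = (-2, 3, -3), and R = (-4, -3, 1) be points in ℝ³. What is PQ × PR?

(4, 24, 38)

PQ = (-7, -2, 2)
PR = (-9, -8, 6)
i: (-2)·6 - 2·(-8) = -12 - (-16) = 4
j: 2·(-9) - (-7)·6 = -18 - (-42) = 24
k: (-7)·(-8) - (-2)·(-9) = 56 - 18 = 38
PQ × PR = (4, 24, 38)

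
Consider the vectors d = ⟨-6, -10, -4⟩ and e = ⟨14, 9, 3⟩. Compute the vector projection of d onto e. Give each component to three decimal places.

(-9.105, -5.853, -1.951)

d · e = (-6)·14 + (-10)·9 + (-4)·3 = -84 - 90 - 12 = -186
|e|² = 196 + 81 + 9 = 286
proj_e d = (-186/286) · (14, 9, 3) ≈ (-9.105, -5.853, -1.951)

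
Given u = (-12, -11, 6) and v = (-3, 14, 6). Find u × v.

(-150, 54, -201)

i: (-11)·6 - 6·14 = -66 - 84 = -150
j: 6·(-3) - (-12)·6 = -18 - (-72) = 54
k: (-12)·14 - (-11)·(-3) = -168 - 33 = -201
u × v = (-150, 54, -201)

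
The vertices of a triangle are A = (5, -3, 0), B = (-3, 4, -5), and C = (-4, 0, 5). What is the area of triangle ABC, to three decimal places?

53.024

AB = (-8, 7, -5),  AC = (-9, 3, 5)
i: 7·5 - (-5)·3 = 35 - (-15) = 50
j: (-5)·(-9) - (-8)·5 = 45 - (-40) = 85
k: (-8)·3 - 7·(-9) = -24 - (-63) = 39
AB × AC = (50, 85, 39)
|AB × AC| = √11246 ≈ 106.0472
area = ½ · 106.0472 ≈ 53.024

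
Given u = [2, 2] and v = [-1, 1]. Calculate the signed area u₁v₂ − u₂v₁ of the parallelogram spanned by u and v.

2·1 - 2·(-1) = 2 - (-2) = 4

4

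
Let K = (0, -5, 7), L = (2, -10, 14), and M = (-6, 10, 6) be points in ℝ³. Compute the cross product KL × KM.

(-100, -40, 0)

KL = (2, -5, 7)
KM = (-6, 15, -1)
i: (-5)·(-1) - 7·15 = 5 - 105 = -100
j: 7·(-6) - 2·(-1) = -42 - (-2) = -40
k: 2·15 - (-5)·(-6) = 30 - 30 = 0
KL × KM = (-100, -40, 0)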